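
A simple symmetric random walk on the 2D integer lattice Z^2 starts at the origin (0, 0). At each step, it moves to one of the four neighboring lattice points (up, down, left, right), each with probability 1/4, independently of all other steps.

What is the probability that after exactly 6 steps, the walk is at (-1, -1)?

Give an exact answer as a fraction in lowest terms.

Answer: 75/1024

Derivation:
Let h be the number of horizontal steps (so 6-h are vertical). To end at (-1,-1) need (h-1)/2 right-steps and ((6-h)-1)/2 up-steps.
Sum over h with 1 ≤ h ≤ 5, h ≡ 1 (mod 2), 6-h ≡ 1 (mod 2):
h=1: C(6,1)·C(1,0)·C(5,2) = 6·1·10 = 60
h=3: C(6,3)·C(3,1)·C(3,1) = 20·3·3 = 180
h=5: C(6,5)·C(5,2)·C(1,0) = 6·10·1 = 60
Total favorable: 300
Total paths: 4^6 = 4096
P = 300/4096 = 75/1024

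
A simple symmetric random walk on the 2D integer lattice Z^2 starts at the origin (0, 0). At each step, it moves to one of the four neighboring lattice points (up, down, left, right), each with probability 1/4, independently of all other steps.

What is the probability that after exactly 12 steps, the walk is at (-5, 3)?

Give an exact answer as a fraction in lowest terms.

Let h be the number of horizontal steps (so 12-h are vertical). To end at (-5,3) need (h-5)/2 right-steps and ((12-h)+3)/2 up-steps.
Sum over h with 5 ≤ h ≤ 9, h ≡ 1 (mod 2), 12-h ≡ 1 (mod 2):
h=5: C(12,5)·C(5,0)·C(7,5) = 792·1·21 = 16632
h=7: C(12,7)·C(7,1)·C(5,4) = 792·7·5 = 27720
h=9: C(12,9)·C(9,2)·C(3,3) = 220·36·1 = 7920
Total favorable: 52272
Total paths: 4^12 = 16777216
P = 52272/16777216 = 3267/1048576

Answer: 3267/1048576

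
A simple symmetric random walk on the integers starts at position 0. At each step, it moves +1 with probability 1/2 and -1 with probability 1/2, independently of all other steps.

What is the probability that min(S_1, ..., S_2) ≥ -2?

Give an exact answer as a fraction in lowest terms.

Answer: 1

Derivation:
Let f(t,s) = #length-t paths at position s with S_1..S_t all ≥ -2.
f(t,s) = f(t-1,s-1) + f(t-1,s+1) for s ≥ -2; f(t,s) = 0 for s < -2.
t=0: f(0,0)=1
t=1: f(1,-1)=1 f(1,1)=1
t=2: f(2,-2)=1 f(2,0)=2 f(2,2)=1
Σ_s f(2,s) = 4
P = 4/4 = 1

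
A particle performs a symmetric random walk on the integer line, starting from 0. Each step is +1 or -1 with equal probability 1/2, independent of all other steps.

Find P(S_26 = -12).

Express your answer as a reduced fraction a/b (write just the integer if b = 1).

To reach position -12 after 26 steps: need 7 steps of +1 and 19 of -1.
Favorable paths: C(26,7) = 657800
Total paths: 2^26 = 67108864
P = 657800/67108864 = 82225/8388608

Answer: 82225/8388608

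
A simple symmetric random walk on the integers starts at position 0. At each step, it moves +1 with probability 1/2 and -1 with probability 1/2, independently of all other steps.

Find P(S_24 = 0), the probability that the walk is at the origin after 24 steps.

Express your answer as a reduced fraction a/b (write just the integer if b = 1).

To return to 0 after 24 steps: need exactly 12 steps of +1 and 12 of -1.
Favorable paths: C(24,12) = 2704156
Total paths: 2^24 = 16777216
P = 2704156/16777216 = 676039/4194304

Answer: 676039/4194304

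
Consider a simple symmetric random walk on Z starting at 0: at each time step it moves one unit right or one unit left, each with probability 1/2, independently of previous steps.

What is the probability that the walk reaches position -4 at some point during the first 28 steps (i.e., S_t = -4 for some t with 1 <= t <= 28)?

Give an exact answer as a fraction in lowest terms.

Count via complement. Let g(t,s) = #length-t paths at position s with S_1..S_t all ≠ -4.
g(t,s) = g(t-1,s-1) + g(t-1,s+1) for s ≠ -4; g(t,-4) = 0.
t=0: g(0,0)=1
t=1: g(1,-1)=1 g(1,1)=1
t=2: g(2,-2)=1 g(2,0)=2 g(2,2)=1
t=3: g(3,-3)=1 g(3,-1)=3 g(3,1)=3 g(3,3)=1
t=4: g(4,-2)=4 g(4,0)=6 g(4,2)=4 g(4,4)=1
t=5: g(5,-3)=4 g(5,-1)=10 g(5,1)=10 g(5,3)=5 g(5,5)=1
t=6: g(6,-2)=14 g(6,0)=20 g(6,2)=15 g(6,4)=6 g(6,6)=1
t=7: g(7,-3)=14 g(7,-1)=34 g(7,1)=35 g(7,3)=21 g(7,5)=7 g(7,7)=1
t=8: g(8,-2)=48 g(8,0)=69 g(8,2)=56 g(8,4)=28 g(8,6)=8 g(8,8)=1
t=9: g(9,-3)=48 g(9,-1)=117 g(9,1)=125 g(9,3)=84 g(9,5)=36 g(9,7)=9 g(9,9)=1
t=10: g(10,-2)=165 g(10,0)=242 g(10,2)=209 g(10,4)=120 g(10,6)=45 g(10,8)=10 g(10,10)=1
t=11: g(11,-3)=165 g(11,-1)=407 g(11,1)=451 g(11,3)=329 g(11,5)=165 g(11,7)=55 g(11,9)=11 g(11,11)=1
t=12: g(12,-2)=572 g(12,0)=858 g(12,2)=780 g(12,4)=494 g(12,6)=220 g(12,8)=66 g(12,10)=12 g(12,12)=1
t=13: g(13,-3)=572 g(13,-1)=1430 g(13,1)=1638 g(13,3)=1274 g(13,5)=714 g(13,7)=286 g(13,9)=78 g(13,11)=13 g(13,13)=1
t=14: g(14,-2)=2002 g(14,0)=3068 g(14,2)=2912 g(14,4)=1988 g(14,6)=1000 g(14,8)=364 g(14,10)=91 g(14,12)=14 g(14,14)=1
t=15: g(15,-3)=2002 g(15,-1)=5070 g(15,1)=5980 g(15,3)=4900 g(15,5)=2988 g(15,7)=1364 g(15,9)=455 g(15,11)=105 g(15,13)=15 g(15,15)=1
t=16: g(16,-2)=7072 g(16,0)=11050 g(16,2)=10880 g(16,4)=7888 g(16,6)=4352 g(16,8)=1819 g(16,10)=560 g(16,12)=120 g(16,14)=16 g(16,16)=1
t=17: g(17,-3)=7072 g(17,-1)=18122 g(17,1)=21930 g(17,3)=18768 g(17,5)=12240 g(17,7)=6171 g(17,9)=2379 g(17,11)=680 g(17,13)=136 g(17,15)=17 g(17,17)=1
t=18: g(18,-2)=25194 g(18,0)=40052 g(18,2)=40698 g(18,4)=31008 g(18,6)=18411 g(18,8)=8550 g(18,10)=3059 g(18,12)=816 g(18,14)=153 g(18,16)=18 g(18,18)=1
t=19: g(19,-3)=25194 g(19,-1)=65246 g(19,1)=80750 g(19,3)=71706 g(19,5)=49419 g(19,7)=26961 g(19,9)=11609 g(19,11)=3875 g(19,13)=969 g(19,15)=171 g(19,17)=19 g(19,19)=1
t=20: g(20,-2)=90440 g(20,0)=145996 g(20,2)=152456 g(20,4)=121125 g(20,6)=76380 g(20,8)=38570 g(20,10)=15484 g(20,12)=4844 g(20,14)=1140 g(20,16)=190 g(20,18)=20 g(20,20)=1
t=21: g(21,-3)=90440 g(21,-1)=236436 g(21,1)=298452 g(21,3)=273581 g(21,5)=197505 g(21,7)=114950 g(21,9)=54054 g(21,11)=20328 g(21,13)=5984 g(21,15)=1330 g(21,17)=210 g(21,19)=21 g(21,21)=1
t=22: g(22,-2)=326876 g(22,0)=534888 g(22,2)=572033 g(22,4)=471086 g(22,6)=312455 g(22,8)=169004 g(22,10)=74382 g(22,12)=26312 g(22,14)=7314 g(22,16)=1540 g(22,18)=231 g(22,20)=22 g(22,22)=1
t=23: g(23,-3)=326876 g(23,-1)=861764 g(23,1)=1106921 g(23,3)=1043119 g(23,5)=783541 g(23,7)=481459 g(23,9)=243386 g(23,11)=100694 g(23,13)=33626 g(23,15)=8854 g(23,17)=1771 g(23,19)=253 g(23,21)=23 g(23,23)=1
t=24: g(24,-2)=1188640 g(24,0)=1968685 g(24,2)=2150040 g(24,4)=1826660 g(24,6)=1265000 g(24,8)=724845 g(24,10)=344080 g(24,12)=134320 g(24,14)=42480 g(24,16)=10625 g(24,18)=2024 g(24,20)=276 g(24,22)=24 g(24,24)=1
t=25: g(25,-3)=1188640 g(25,-1)=3157325 g(25,1)=4118725 g(25,3)=3976700 g(25,5)=3091660 g(25,7)=1989845 g(25,9)=1068925 g(25,11)=478400 g(25,13)=176800 g(25,15)=53105 g(25,17)=12649 g(25,19)=2300 g(25,21)=300 g(25,23)=25 g(25,25)=1
t=26: g(26,-2)=4345965 g(26,0)=7276050 g(26,2)=8095425 g(26,4)=7068360 g(26,6)=5081505 g(26,8)=3058770 g(26,10)=1547325 g(26,12)=655200 g(26,14)=229905 g(26,16)=65754 g(26,18)=14949 g(26,20)=2600 g(26,22)=325 g(26,24)=26 g(26,26)=1
t=27: g(27,-3)=4345965 g(27,-1)=11622015 g(27,1)=15371475 g(27,3)=15163785 g(27,5)=12149865 g(27,7)=8140275 g(27,9)=4606095 g(27,11)=2202525 g(27,13)=885105 g(27,15)=295659 g(27,17)=80703 g(27,19)=17549 g(27,21)=2925 g(27,23)=351 g(27,25)=27 g(27,27)=1
t=28: g(28,-2)=15967980 g(28,0)=26993490 g(28,2)=30535260 g(28,4)=27313650 g(28,6)=20290140 g(28,8)=12746370 g(28,10)=6808620 g(28,12)=3087630 g(28,14)=1180764 g(28,16)=376362 g(28,18)=98252 g(28,20)=20474 g(28,22)=3276 g(28,24)=378 g(28,26)=28 g(28,28)=1
Paths never hitting -4: Σ_s g(28,s) = 145422675
Paths hitting -4: 2^28 - 145422675 = 123012781
P = 123012781/268435456 = 123012781/268435456

Answer: 123012781/268435456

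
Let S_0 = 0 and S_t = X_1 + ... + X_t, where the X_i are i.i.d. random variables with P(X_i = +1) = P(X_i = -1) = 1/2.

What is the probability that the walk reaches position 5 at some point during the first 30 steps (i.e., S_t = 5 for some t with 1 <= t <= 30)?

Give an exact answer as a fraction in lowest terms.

Count via complement. Let g(t,s) = #length-t paths at position s with S_1..S_t all ≠ 5.
g(t,s) = g(t-1,s-1) + g(t-1,s+1) for s ≠ 5; g(t,5) = 0.
t=0: g(0,0)=1
t=1: g(1,-1)=1 g(1,1)=1
t=2: g(2,-2)=1 g(2,0)=2 g(2,2)=1
t=3: g(3,-3)=1 g(3,-1)=3 g(3,1)=3 g(3,3)=1
t=4: g(4,-4)=1 g(4,-2)=4 g(4,0)=6 g(4,2)=4 g(4,4)=1
t=5: g(5,-5)=1 g(5,-3)=5 g(5,-1)=10 g(5,1)=10 g(5,3)=5
t=6: g(6,-6)=1 g(6,-4)=6 g(6,-2)=15 g(6,0)=20 g(6,2)=15 g(6,4)=5
t=7: g(7,-7)=1 g(7,-5)=7 g(7,-3)=21 g(7,-1)=35 g(7,1)=35 g(7,3)=20
t=8: g(8,-8)=1 g(8,-6)=8 g(8,-4)=28 g(8,-2)=56 g(8,0)=70 g(8,2)=55 g(8,4)=20
t=9: g(9,-9)=1 g(9,-7)=9 g(9,-5)=36 g(9,-3)=84 g(9,-1)=126 g(9,1)=125 g(9,3)=75
t=10: g(10,-10)=1 g(10,-8)=10 g(10,-6)=45 g(10,-4)=120 g(10,-2)=210 g(10,0)=251 g(10,2)=200 g(10,4)=75
t=11: g(11,-11)=1 g(11,-9)=11 g(11,-7)=55 g(11,-5)=165 g(11,-3)=330 g(11,-1)=461 g(11,1)=451 g(11,3)=275
t=12: g(12,-12)=1 g(12,-10)=12 g(12,-8)=66 g(12,-6)=220 g(12,-4)=495 g(12,-2)=791 g(12,0)=912 g(12,2)=726 g(12,4)=275
t=13: g(13,-13)=1 g(13,-11)=13 g(13,-9)=78 g(13,-7)=286 g(13,-5)=715 g(13,-3)=1286 g(13,-1)=1703 g(13,1)=1638 g(13,3)=1001
t=14: g(14,-14)=1 g(14,-12)=14 g(14,-10)=91 g(14,-8)=364 g(14,-6)=1001 g(14,-4)=2001 g(14,-2)=2989 g(14,0)=3341 g(14,2)=2639 g(14,4)=1001
t=15: g(15,-15)=1 g(15,-13)=15 g(15,-11)=105 g(15,-9)=455 g(15,-7)=1365 g(15,-5)=3002 g(15,-3)=4990 g(15,-1)=6330 g(15,1)=5980 g(15,3)=3640
t=16: g(16,-16)=1 g(16,-14)=16 g(16,-12)=120 g(16,-10)=560 g(16,-8)=1820 g(16,-6)=4367 g(16,-4)=7992 g(16,-2)=11320 g(16,0)=12310 g(16,2)=9620 g(16,4)=3640
t=17: g(17,-17)=1 g(17,-15)=17 g(17,-13)=136 g(17,-11)=680 g(17,-9)=2380 g(17,-7)=6187 g(17,-5)=12359 g(17,-3)=19312 g(17,-1)=23630 g(17,1)=21930 g(17,3)=13260
t=18: g(18,-18)=1 g(18,-16)=18 g(18,-14)=153 g(18,-12)=816 g(18,-10)=3060 g(18,-8)=8567 g(18,-6)=18546 g(18,-4)=31671 g(18,-2)=42942 g(18,0)=45560 g(18,2)=35190 g(18,4)=13260
t=19: g(19,-19)=1 g(19,-17)=19 g(19,-15)=171 g(19,-13)=969 g(19,-11)=3876 g(19,-9)=11627 g(19,-7)=27113 g(19,-5)=50217 g(19,-3)=74613 g(19,-1)=88502 g(19,1)=80750 g(19,3)=48450
t=20: g(20,-20)=1 g(20,-18)=20 g(20,-16)=190 g(20,-14)=1140 g(20,-12)=4845 g(20,-10)=15503 g(20,-8)=38740 g(20,-6)=77330 g(20,-4)=124830 g(20,-2)=163115 g(20,0)=169252 g(20,2)=129200 g(20,4)=48450
t=21: g(21,-21)=1 g(21,-19)=21 g(21,-17)=210 g(21,-15)=1330 g(21,-13)=5985 g(21,-11)=20348 g(21,-9)=54243 g(21,-7)=116070 g(21,-5)=202160 g(21,-3)=287945 g(21,-1)=332367 g(21,1)=298452 g(21,3)=177650
t=22: g(22,-22)=1 g(22,-20)=22 g(22,-18)=231 g(22,-16)=1540 g(22,-14)=7315 g(22,-12)=26333 g(22,-10)=74591 g(22,-8)=170313 g(22,-6)=318230 g(22,-4)=490105 g(22,-2)=620312 g(22,0)=630819 g(22,2)=476102 g(22,4)=177650
t=23: g(23,-23)=1 g(23,-21)=23 g(23,-19)=253 g(23,-17)=1771 g(23,-15)=8855 g(23,-13)=33648 g(23,-11)=100924 g(23,-9)=244904 g(23,-7)=488543 g(23,-5)=808335 g(23,-3)=1110417 g(23,-1)=1251131 g(23,1)=1106921 g(23,3)=653752
t=24: g(24,-24)=1 g(24,-22)=24 g(24,-20)=276 g(24,-18)=2024 g(24,-16)=10626 g(24,-14)=42503 g(24,-12)=134572 g(24,-10)=345828 g(24,-8)=733447 g(24,-6)=1296878 g(24,-4)=1918752 g(24,-2)=2361548 g(24,0)=2358052 g(24,2)=1760673 g(24,4)=653752
t=25: g(25,-25)=1 g(25,-23)=25 g(25,-21)=300 g(25,-19)=2300 g(25,-17)=12650 g(25,-15)=53129 g(25,-13)=177075 g(25,-11)=480400 g(25,-9)=1079275 g(25,-7)=2030325 g(25,-5)=3215630 g(25,-3)=4280300 g(25,-1)=4719600 g(25,1)=4118725 g(25,3)=2414425
t=26: g(26,-26)=1 g(26,-24)=26 g(26,-22)=325 g(26,-20)=2600 g(26,-18)=14950 g(26,-16)=65779 g(26,-14)=230204 g(26,-12)=657475 g(26,-10)=1559675 g(26,-8)=3109600 g(26,-6)=5245955 g(26,-4)=7495930 g(26,-2)=8999900 g(26,0)=8838325 g(26,2)=6533150 g(26,4)=2414425
t=27: g(27,-27)=1 g(27,-25)=27 g(27,-23)=351 g(27,-21)=2925 g(27,-19)=17550 g(27,-17)=80729 g(27,-15)=295983 g(27,-13)=887679 g(27,-11)=2217150 g(27,-9)=4669275 g(27,-7)=8355555 g(27,-5)=12741885 g(27,-3)=16495830 g(27,-1)=17838225 g(27,1)=15371475 g(27,3)=8947575
t=28: g(28,-28)=1 g(28,-26)=28 g(28,-24)=378 g(28,-22)=3276 g(28,-20)=20475 g(28,-18)=98279 g(28,-16)=376712 g(28,-14)=1183662 g(28,-12)=3104829 g(28,-10)=6886425 g(28,-8)=13024830 g(28,-6)=21097440 g(28,-4)=29237715 g(28,-2)=34334055 g(28,0)=33209700 g(28,2)=24319050 g(28,4)=8947575
t=29: g(29,-29)=1 g(29,-27)=29 g(29,-25)=406 g(29,-23)=3654 g(29,-21)=23751 g(29,-19)=118754 g(29,-17)=474991 g(29,-15)=1560374 g(29,-13)=4288491 g(29,-11)=9991254 g(29,-9)=19911255 g(29,-7)=34122270 g(29,-5)=50335155 g(29,-3)=63571770 g(29,-1)=67543755 g(29,1)=57528750 g(29,3)=33266625
t=30: g(30,-30)=1 g(30,-28)=30 g(30,-26)=435 g(30,-24)=4060 g(30,-22)=27405 g(30,-20)=142505 g(30,-18)=593745 g(30,-16)=2035365 g(30,-14)=5848865 g(30,-12)=14279745 g(30,-10)=29902509 g(30,-8)=54033525 g(30,-6)=84457425 g(30,-4)=113906925 g(30,-2)=131115525 g(30,0)=125072505 g(30,2)=90795375 g(30,4)=33266625
Paths never hitting 5: Σ_s g(30,s) = 685482570
Paths hitting 5: 2^30 - 685482570 = 388259254
P = 388259254/1073741824 = 194129627/536870912

Answer: 194129627/536870912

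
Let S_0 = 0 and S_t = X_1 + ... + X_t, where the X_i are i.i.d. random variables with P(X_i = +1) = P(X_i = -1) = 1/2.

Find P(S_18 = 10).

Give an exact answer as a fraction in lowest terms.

Answer: 765/65536

Derivation:
To reach position 10 after 18 steps: need 14 steps of +1 and 4 of -1.
Favorable paths: C(18,14) = 3060
Total paths: 2^18 = 262144
P = 3060/262144 = 765/65536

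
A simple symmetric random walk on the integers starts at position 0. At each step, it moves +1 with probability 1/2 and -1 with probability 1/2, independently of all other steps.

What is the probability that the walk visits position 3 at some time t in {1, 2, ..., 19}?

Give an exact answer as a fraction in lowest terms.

Count via complement. Let g(t,s) = #length-t paths at position s with S_1..S_t all ≠ 3.
g(t,s) = g(t-1,s-1) + g(t-1,s+1) for s ≠ 3; g(t,3) = 0.
t=0: g(0,0)=1
t=1: g(1,-1)=1 g(1,1)=1
t=2: g(2,-2)=1 g(2,0)=2 g(2,2)=1
t=3: g(3,-3)=1 g(3,-1)=3 g(3,1)=3
t=4: g(4,-4)=1 g(4,-2)=4 g(4,0)=6 g(4,2)=3
t=5: g(5,-5)=1 g(5,-3)=5 g(5,-1)=10 g(5,1)=9
t=6: g(6,-6)=1 g(6,-4)=6 g(6,-2)=15 g(6,0)=19 g(6,2)=9
t=7: g(7,-7)=1 g(7,-5)=7 g(7,-3)=21 g(7,-1)=34 g(7,1)=28
t=8: g(8,-8)=1 g(8,-6)=8 g(8,-4)=28 g(8,-2)=55 g(8,0)=62 g(8,2)=28
t=9: g(9,-9)=1 g(9,-7)=9 g(9,-5)=36 g(9,-3)=83 g(9,-1)=117 g(9,1)=90
t=10: g(10,-10)=1 g(10,-8)=10 g(10,-6)=45 g(10,-4)=119 g(10,-2)=200 g(10,0)=207 g(10,2)=90
t=11: g(11,-11)=1 g(11,-9)=11 g(11,-7)=55 g(11,-5)=164 g(11,-3)=319 g(11,-1)=407 g(11,1)=297
t=12: g(12,-12)=1 g(12,-10)=12 g(12,-8)=66 g(12,-6)=219 g(12,-4)=483 g(12,-2)=726 g(12,0)=704 g(12,2)=297
t=13: g(13,-13)=1 g(13,-11)=13 g(13,-9)=78 g(13,-7)=285 g(13,-5)=702 g(13,-3)=1209 g(13,-1)=1430 g(13,1)=1001
t=14: g(14,-14)=1 g(14,-12)=14 g(14,-10)=91 g(14,-8)=363 g(14,-6)=987 g(14,-4)=1911 g(14,-2)=2639 g(14,0)=2431 g(14,2)=1001
t=15: g(15,-15)=1 g(15,-13)=15 g(15,-11)=105 g(15,-9)=454 g(15,-7)=1350 g(15,-5)=2898 g(15,-3)=4550 g(15,-1)=5070 g(15,1)=3432
t=16: g(16,-16)=1 g(16,-14)=16 g(16,-12)=120 g(16,-10)=559 g(16,-8)=1804 g(16,-6)=4248 g(16,-4)=7448 g(16,-2)=9620 g(16,0)=8502 g(16,2)=3432
t=17: g(17,-17)=1 g(17,-15)=17 g(17,-13)=136 g(17,-11)=679 g(17,-9)=2363 g(17,-7)=6052 g(17,-5)=11696 g(17,-3)=17068 g(17,-1)=18122 g(17,1)=11934
t=18: g(18,-18)=1 g(18,-16)=18 g(18,-14)=153 g(18,-12)=815 g(18,-10)=3042 g(18,-8)=8415 g(18,-6)=17748 g(18,-4)=28764 g(18,-2)=35190 g(18,0)=30056 g(18,2)=11934
t=19: g(19,-19)=1 g(19,-17)=19 g(19,-15)=171 g(19,-13)=968 g(19,-11)=3857 g(19,-9)=11457 g(19,-7)=26163 g(19,-5)=46512 g(19,-3)=63954 g(19,-1)=65246 g(19,1)=41990
Paths never hitting 3: Σ_s g(19,s) = 260338
Paths hitting 3: 2^19 - 260338 = 263950
P = 263950/524288 = 131975/262144

Answer: 131975/262144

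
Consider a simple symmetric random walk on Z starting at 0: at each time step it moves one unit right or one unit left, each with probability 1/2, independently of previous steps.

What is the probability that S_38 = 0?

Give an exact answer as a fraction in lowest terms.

Answer: 4418157975/34359738368

Derivation:
To return to 0 after 38 steps: need exactly 19 steps of +1 and 19 of -1.
Favorable paths: C(38,19) = 35345263800
Total paths: 2^38 = 274877906944
P = 35345263800/274877906944 = 4418157975/34359738368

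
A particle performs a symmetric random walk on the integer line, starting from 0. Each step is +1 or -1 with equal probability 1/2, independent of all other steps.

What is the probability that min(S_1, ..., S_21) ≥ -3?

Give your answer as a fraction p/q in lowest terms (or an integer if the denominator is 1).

Let f(t,s) = #length-t paths at position s with S_1..S_t all ≥ -3.
f(t,s) = f(t-1,s-1) + f(t-1,s+1) for s ≥ -3; f(t,s) = 0 for s < -3.
t=0: f(0,0)=1
t=1: f(1,-1)=1 f(1,1)=1
t=2: f(2,-2)=1 f(2,0)=2 f(2,2)=1
t=3: f(3,-3)=1 f(3,-1)=3 f(3,1)=3 f(3,3)=1
t=4: f(4,-2)=4 f(4,0)=6 f(4,2)=4 f(4,4)=1
t=5: f(5,-3)=4 f(5,-1)=10 f(5,1)=10 f(5,3)=5 f(5,5)=1
t=6: f(6,-2)=14 f(6,0)=20 f(6,2)=15 f(6,4)=6 f(6,6)=1
t=7: f(7,-3)=14 f(7,-1)=34 f(7,1)=35 f(7,3)=21 f(7,5)=7 f(7,7)=1
t=8: f(8,-2)=48 f(8,0)=69 f(8,2)=56 f(8,4)=28 f(8,6)=8 f(8,8)=1
t=9: f(9,-3)=48 f(9,-1)=117 f(9,1)=125 f(9,3)=84 f(9,5)=36 f(9,7)=9 f(9,9)=1
t=10: f(10,-2)=165 f(10,0)=242 f(10,2)=209 f(10,4)=120 f(10,6)=45 f(10,8)=10 f(10,10)=1
t=11: f(11,-3)=165 f(11,-1)=407 f(11,1)=451 f(11,3)=329 f(11,5)=165 f(11,7)=55 f(11,9)=11 f(11,11)=1
t=12: f(12,-2)=572 f(12,0)=858 f(12,2)=780 f(12,4)=494 f(12,6)=220 f(12,8)=66 f(12,10)=12 f(12,12)=1
t=13: f(13,-3)=572 f(13,-1)=1430 f(13,1)=1638 f(13,3)=1274 f(13,5)=714 f(13,7)=286 f(13,9)=78 f(13,11)=13 f(13,13)=1
t=14: f(14,-2)=2002 f(14,0)=3068 f(14,2)=2912 f(14,4)=1988 f(14,6)=1000 f(14,8)=364 f(14,10)=91 f(14,12)=14 f(14,14)=1
t=15: f(15,-3)=2002 f(15,-1)=5070 f(15,1)=5980 f(15,3)=4900 f(15,5)=2988 f(15,7)=1364 f(15,9)=455 f(15,11)=105 f(15,13)=15 f(15,15)=1
t=16: f(16,-2)=7072 f(16,0)=11050 f(16,2)=10880 f(16,4)=7888 f(16,6)=4352 f(16,8)=1819 f(16,10)=560 f(16,12)=120 f(16,14)=16 f(16,16)=1
t=17: f(17,-3)=7072 f(17,-1)=18122 f(17,1)=21930 f(17,3)=18768 f(17,5)=12240 f(17,7)=6171 f(17,9)=2379 f(17,11)=680 f(17,13)=136 f(17,15)=17 f(17,17)=1
t=18: f(18,-2)=25194 f(18,0)=40052 f(18,2)=40698 f(18,4)=31008 f(18,6)=18411 f(18,8)=8550 f(18,10)=3059 f(18,12)=816 f(18,14)=153 f(18,16)=18 f(18,18)=1
t=19: f(19,-3)=25194 f(19,-1)=65246 f(19,1)=80750 f(19,3)=71706 f(19,5)=49419 f(19,7)=26961 f(19,9)=11609 f(19,11)=3875 f(19,13)=969 f(19,15)=171 f(19,17)=19 f(19,19)=1
t=20: f(20,-2)=90440 f(20,0)=145996 f(20,2)=152456 f(20,4)=121125 f(20,6)=76380 f(20,8)=38570 f(20,10)=15484 f(20,12)=4844 f(20,14)=1140 f(20,16)=190 f(20,18)=20 f(20,20)=1
t=21: f(21,-3)=90440 f(21,-1)=236436 f(21,1)=298452 f(21,3)=273581 f(21,5)=197505 f(21,7)=114950 f(21,9)=54054 f(21,11)=20328 f(21,13)=5984 f(21,15)=1330 f(21,17)=210 f(21,19)=21 f(21,21)=1
Σ_s f(21,s) = 1293292
P = 1293292/2097152 = 323323/524288

Answer: 323323/524288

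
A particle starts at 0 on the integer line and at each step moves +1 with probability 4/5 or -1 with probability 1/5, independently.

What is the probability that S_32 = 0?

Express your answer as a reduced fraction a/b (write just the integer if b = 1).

Answer: 516324123463385088/4656612873077392578125

Derivation:
To be at 0 after 32 steps: need exactly 16 steps of +1 and 16 of -1.
Number of such sequences: C(32,16) = 601080390
Each has probability (4/5)^16 · (1/5)^16 = 4294967296/23283064365386962890625
P = 601080390 · 4294967296/23283064365386962890625 = 516324123463385088/4656612873077392578125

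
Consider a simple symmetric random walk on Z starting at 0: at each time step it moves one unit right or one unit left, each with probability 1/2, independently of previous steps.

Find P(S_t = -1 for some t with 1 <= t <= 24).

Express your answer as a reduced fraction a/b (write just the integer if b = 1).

Answer: 3518265/4194304

Derivation:
Count via complement. Let g(t,s) = #length-t paths at position s with S_1..S_t all ≠ -1.
g(t,s) = g(t-1,s-1) + g(t-1,s+1) for s ≠ -1; g(t,-1) = 0.
t=0: g(0,0)=1
t=1: g(1,1)=1
t=2: g(2,0)=1 g(2,2)=1
t=3: g(3,1)=2 g(3,3)=1
t=4: g(4,0)=2 g(4,2)=3 g(4,4)=1
t=5: g(5,1)=5 g(5,3)=4 g(5,5)=1
t=6: g(6,0)=5 g(6,2)=9 g(6,4)=5 g(6,6)=1
t=7: g(7,1)=14 g(7,3)=14 g(7,5)=6 g(7,7)=1
t=8: g(8,0)=14 g(8,2)=28 g(8,4)=20 g(8,6)=7 g(8,8)=1
t=9: g(9,1)=42 g(9,3)=48 g(9,5)=27 g(9,7)=8 g(9,9)=1
t=10: g(10,0)=42 g(10,2)=90 g(10,4)=75 g(10,6)=35 g(10,8)=9 g(10,10)=1
t=11: g(11,1)=132 g(11,3)=165 g(11,5)=110 g(11,7)=44 g(11,9)=10 g(11,11)=1
t=12: g(12,0)=132 g(12,2)=297 g(12,4)=275 g(12,6)=154 g(12,8)=54 g(12,10)=11 g(12,12)=1
t=13: g(13,1)=429 g(13,3)=572 g(13,5)=429 g(13,7)=208 g(13,9)=65 g(13,11)=12 g(13,13)=1
t=14: g(14,0)=429 g(14,2)=1001 g(14,4)=1001 g(14,6)=637 g(14,8)=273 g(14,10)=77 g(14,12)=13 g(14,14)=1
t=15: g(15,1)=1430 g(15,3)=2002 g(15,5)=1638 g(15,7)=910 g(15,9)=350 g(15,11)=90 g(15,13)=14 g(15,15)=1
t=16: g(16,0)=1430 g(16,2)=3432 g(16,4)=3640 g(16,6)=2548 g(16,8)=1260 g(16,10)=440 g(16,12)=104 g(16,14)=15 g(16,16)=1
t=17: g(17,1)=4862 g(17,3)=7072 g(17,5)=6188 g(17,7)=3808 g(17,9)=1700 g(17,11)=544 g(17,13)=119 g(17,15)=16 g(17,17)=1
t=18: g(18,0)=4862 g(18,2)=11934 g(18,4)=13260 g(18,6)=9996 g(18,8)=5508 g(18,10)=2244 g(18,12)=663 g(18,14)=135 g(18,16)=17 g(18,18)=1
t=19: g(19,1)=16796 g(19,3)=25194 g(19,5)=23256 g(19,7)=15504 g(19,9)=7752 g(19,11)=2907 g(19,13)=798 g(19,15)=152 g(19,17)=18 g(19,19)=1
t=20: g(20,0)=16796 g(20,2)=41990 g(20,4)=48450 g(20,6)=38760 g(20,8)=23256 g(20,10)=10659 g(20,12)=3705 g(20,14)=950 g(20,16)=170 g(20,18)=19 g(20,20)=1
t=21: g(21,1)=58786 g(21,3)=90440 g(21,5)=87210 g(21,7)=62016 g(21,9)=33915 g(21,11)=14364 g(21,13)=4655 g(21,15)=1120 g(21,17)=189 g(21,19)=20 g(21,21)=1
t=22: g(22,0)=58786 g(22,2)=149226 g(22,4)=177650 g(22,6)=149226 g(22,8)=95931 g(22,10)=48279 g(22,12)=19019 g(22,14)=5775 g(22,16)=1309 g(22,18)=209 g(22,20)=21 g(22,22)=1
t=23: g(23,1)=208012 g(23,3)=326876 g(23,5)=326876 g(23,7)=245157 g(23,9)=144210 g(23,11)=67298 g(23,13)=24794 g(23,15)=7084 g(23,17)=1518 g(23,19)=230 g(23,21)=22 g(23,23)=1
t=24: g(24,0)=208012 g(24,2)=534888 g(24,4)=653752 g(24,6)=572033 g(24,8)=389367 g(24,10)=211508 g(24,12)=92092 g(24,14)=31878 g(24,16)=8602 g(24,18)=1748 g(24,20)=252 g(24,22)=23 g(24,24)=1
Paths never hitting -1: Σ_s g(24,s) = 2704156
Paths hitting -1: 2^24 - 2704156 = 14073060
P = 14073060/16777216 = 3518265/4194304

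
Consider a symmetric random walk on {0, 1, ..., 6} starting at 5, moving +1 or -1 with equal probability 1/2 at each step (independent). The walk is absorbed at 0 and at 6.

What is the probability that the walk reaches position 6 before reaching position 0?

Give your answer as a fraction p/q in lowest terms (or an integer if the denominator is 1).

Answer: 5/6

Derivation:
Symmetric walk (p = 1/2): the harmonic-function argument gives P(hit 6 before 0 | start at 5) = a/N.
P = 5/6 = 5/6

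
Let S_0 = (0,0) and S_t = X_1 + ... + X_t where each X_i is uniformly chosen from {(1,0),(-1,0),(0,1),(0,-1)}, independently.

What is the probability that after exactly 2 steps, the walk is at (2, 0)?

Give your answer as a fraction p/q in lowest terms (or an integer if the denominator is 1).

Let h be the number of horizontal steps (so 2-h are vertical). To end at (2,0) need (h+2)/2 right-steps and ((2-h)+0)/2 up-steps.
Sum over h with 2 ≤ h ≤ 2, h ≡ 0 (mod 2), 2-h ≡ 0 (mod 2):
h=2: C(2,2)·C(2,2)·C(0,0) = 1·1·1 = 1
Total favorable: 1
Total paths: 4^2 = 16
P = 1/16 = 1/16

Answer: 1/16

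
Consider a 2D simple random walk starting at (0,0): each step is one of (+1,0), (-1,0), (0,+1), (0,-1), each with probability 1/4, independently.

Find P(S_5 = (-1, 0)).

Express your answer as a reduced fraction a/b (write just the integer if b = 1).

Answer: 25/256

Derivation:
Let h be the number of horizontal steps (so 5-h are vertical). To end at (-1,0) need (h-1)/2 right-steps and ((5-h)+0)/2 up-steps.
Sum over h with 1 ≤ h ≤ 5, h ≡ 1 (mod 2), 5-h ≡ 0 (mod 2):
h=1: C(5,1)·C(1,0)·C(4,2) = 5·1·6 = 30
h=3: C(5,3)·C(3,1)·C(2,1) = 10·3·2 = 60
h=5: C(5,5)·C(5,2)·C(0,0) = 1·10·1 = 10
Total favorable: 100
Total paths: 4^5 = 1024
P = 100/1024 = 25/256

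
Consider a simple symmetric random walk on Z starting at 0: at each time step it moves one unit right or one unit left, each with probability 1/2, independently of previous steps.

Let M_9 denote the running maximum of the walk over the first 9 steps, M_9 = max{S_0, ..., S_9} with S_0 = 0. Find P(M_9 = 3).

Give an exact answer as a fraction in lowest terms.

Answer: 21/128

Derivation:
Let M_9 = max(S_0,...,S_9). Use the reflection principle: for j ≥ 1, #{paths with M_9 ≥ j} = #{S_9 ≥ j} + #{S_9 ≥ j+1}.
By reflection, #{M_9 ≥ 3} = #{S_9 ≥ 3} + #{S_9 ≥ 4} = 130 + 46 = 176.
#{M_9 ≥ 4} = #{S_9 ≥ 4} + #{S_9 ≥ 5} = 46 + 46 = 92.
#{M_9 = 3} = 176 - 92 = 84.
P(M_9 = 3) = 84/512 = 21/128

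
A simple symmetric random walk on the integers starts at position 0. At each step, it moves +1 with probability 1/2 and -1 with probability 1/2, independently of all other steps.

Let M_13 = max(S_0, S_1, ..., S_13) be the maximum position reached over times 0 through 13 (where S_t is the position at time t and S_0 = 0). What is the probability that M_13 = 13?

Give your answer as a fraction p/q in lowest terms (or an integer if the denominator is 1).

Answer: 1/8192

Derivation:
Let M_13 = max(S_0,...,S_13). Use the reflection principle: for j ≥ 1, #{paths with M_13 ≥ j} = #{S_13 ≥ j} + #{S_13 ≥ j+1}.
By reflection, #{M_13 ≥ 13} = #{S_13 ≥ 13} + #{S_13 ≥ 14} = 1 + 0 = 1.
#{M_13 ≥ 14} = #{S_13 ≥ 14} + #{S_13 ≥ 15} = 0 + 0 = 0.
#{M_13 = 13} = 1 - 0 = 1.
P(M_13 = 13) = 1/8192 = 1/8192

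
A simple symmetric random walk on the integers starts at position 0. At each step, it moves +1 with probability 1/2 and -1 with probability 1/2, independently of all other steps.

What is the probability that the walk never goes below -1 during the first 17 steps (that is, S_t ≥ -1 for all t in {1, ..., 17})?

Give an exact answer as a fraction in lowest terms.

Answer: 12155/32768

Derivation:
Let f(t,s) = #length-t paths at position s with S_1..S_t all ≥ -1.
f(t,s) = f(t-1,s-1) + f(t-1,s+1) for s ≥ -1; f(t,s) = 0 for s < -1.
t=0: f(0,0)=1
t=1: f(1,-1)=1 f(1,1)=1
t=2: f(2,0)=2 f(2,2)=1
t=3: f(3,-1)=2 f(3,1)=3 f(3,3)=1
t=4: f(4,0)=5 f(4,2)=4 f(4,4)=1
t=5: f(5,-1)=5 f(5,1)=9 f(5,3)=5 f(5,5)=1
t=6: f(6,0)=14 f(6,2)=14 f(6,4)=6 f(6,6)=1
t=7: f(7,-1)=14 f(7,1)=28 f(7,3)=20 f(7,5)=7 f(7,7)=1
t=8: f(8,0)=42 f(8,2)=48 f(8,4)=27 f(8,6)=8 f(8,8)=1
t=9: f(9,-1)=42 f(9,1)=90 f(9,3)=75 f(9,5)=35 f(9,7)=9 f(9,9)=1
t=10: f(10,0)=132 f(10,2)=165 f(10,4)=110 f(10,6)=44 f(10,8)=10 f(10,10)=1
t=11: f(11,-1)=132 f(11,1)=297 f(11,3)=275 f(11,5)=154 f(11,7)=54 f(11,9)=11 f(11,11)=1
t=12: f(12,0)=429 f(12,2)=572 f(12,4)=429 f(12,6)=208 f(12,8)=65 f(12,10)=12 f(12,12)=1
t=13: f(13,-1)=429 f(13,1)=1001 f(13,3)=1001 f(13,5)=637 f(13,7)=273 f(13,9)=77 f(13,11)=13 f(13,13)=1
t=14: f(14,0)=1430 f(14,2)=2002 f(14,4)=1638 f(14,6)=910 f(14,8)=350 f(14,10)=90 f(14,12)=14 f(14,14)=1
t=15: f(15,-1)=1430 f(15,1)=3432 f(15,3)=3640 f(15,5)=2548 f(15,7)=1260 f(15,9)=440 f(15,11)=104 f(15,13)=15 f(15,15)=1
t=16: f(16,0)=4862 f(16,2)=7072 f(16,4)=6188 f(16,6)=3808 f(16,8)=1700 f(16,10)=544 f(16,12)=119 f(16,14)=16 f(16,16)=1
t=17: f(17,-1)=4862 f(17,1)=11934 f(17,3)=13260 f(17,5)=9996 f(17,7)=5508 f(17,9)=2244 f(17,11)=663 f(17,13)=135 f(17,15)=17 f(17,17)=1
Σ_s f(17,s) = 48620
P = 48620/131072 = 12155/32768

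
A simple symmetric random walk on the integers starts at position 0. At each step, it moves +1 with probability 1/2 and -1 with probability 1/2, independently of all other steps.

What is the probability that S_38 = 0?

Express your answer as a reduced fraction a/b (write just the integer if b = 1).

To return to 0 after 38 steps: need exactly 19 steps of +1 and 19 of -1.
Favorable paths: C(38,19) = 35345263800
Total paths: 2^38 = 274877906944
P = 35345263800/274877906944 = 4418157975/34359738368

Answer: 4418157975/34359738368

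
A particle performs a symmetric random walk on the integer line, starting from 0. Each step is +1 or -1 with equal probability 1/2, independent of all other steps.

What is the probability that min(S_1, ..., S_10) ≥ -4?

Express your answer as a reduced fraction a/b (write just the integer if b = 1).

Let f(t,s) = #length-t paths at position s with S_1..S_t all ≥ -4.
f(t,s) = f(t-1,s-1) + f(t-1,s+1) for s ≥ -4; f(t,s) = 0 for s < -4.
t=0: f(0,0)=1
t=1: f(1,-1)=1 f(1,1)=1
t=2: f(2,-2)=1 f(2,0)=2 f(2,2)=1
t=3: f(3,-3)=1 f(3,-1)=3 f(3,1)=3 f(3,3)=1
t=4: f(4,-4)=1 f(4,-2)=4 f(4,0)=6 f(4,2)=4 f(4,4)=1
t=5: f(5,-3)=5 f(5,-1)=10 f(5,1)=10 f(5,3)=5 f(5,5)=1
t=6: f(6,-4)=5 f(6,-2)=15 f(6,0)=20 f(6,2)=15 f(6,4)=6 f(6,6)=1
t=7: f(7,-3)=20 f(7,-1)=35 f(7,1)=35 f(7,3)=21 f(7,5)=7 f(7,7)=1
t=8: f(8,-4)=20 f(8,-2)=55 f(8,0)=70 f(8,2)=56 f(8,4)=28 f(8,6)=8 f(8,8)=1
t=9: f(9,-3)=75 f(9,-1)=125 f(9,1)=126 f(9,3)=84 f(9,5)=36 f(9,7)=9 f(9,9)=1
t=10: f(10,-4)=75 f(10,-2)=200 f(10,0)=251 f(10,2)=210 f(10,4)=120 f(10,6)=45 f(10,8)=10 f(10,10)=1
Σ_s f(10,s) = 912
P = 912/1024 = 57/64

Answer: 57/64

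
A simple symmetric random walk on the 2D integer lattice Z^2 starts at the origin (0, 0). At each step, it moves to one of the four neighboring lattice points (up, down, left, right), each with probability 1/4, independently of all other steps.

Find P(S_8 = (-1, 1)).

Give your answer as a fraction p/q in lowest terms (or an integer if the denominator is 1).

Answer: 245/4096

Derivation:
Let h be the number of horizontal steps (so 8-h are vertical). To end at (-1,1) need (h-1)/2 right-steps and ((8-h)+1)/2 up-steps.
Sum over h with 1 ≤ h ≤ 7, h ≡ 1 (mod 2), 8-h ≡ 1 (mod 2):
h=1: C(8,1)·C(1,0)·C(7,4) = 8·1·35 = 280
h=3: C(8,3)·C(3,1)·C(5,3) = 56·3·10 = 1680
h=5: C(8,5)·C(5,2)·C(3,2) = 56·10·3 = 1680
h=7: C(8,7)·C(7,3)·C(1,1) = 8·35·1 = 280
Total favorable: 3920
Total paths: 4^8 = 65536
P = 3920/65536 = 245/4096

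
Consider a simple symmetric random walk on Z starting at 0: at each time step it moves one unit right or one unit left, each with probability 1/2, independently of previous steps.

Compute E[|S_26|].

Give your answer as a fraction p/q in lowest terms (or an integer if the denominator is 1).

Answer: 16900975/4194304

Derivation:
S_26 takes values m ≡ 0 (mod 2) with |m| ≤ 26; P(S_26=m) = C(26,(26+m)/2)/2^26.
Total paths: 2^26 = 67108864
Distribution: P(S=-26)=1/67108864, P(S=-24)=26/67108864, P(S=-22)=325/67108864, P(S=-20)=2600/67108864, P(S=-18)=14950/67108864, P(S=-16)=65780/67108864, P(S=-14)=230230/67108864, P(S=-12)=657800/67108864, P(S=-10)=1562275/67108864, P(S=-8)=3124550/67108864, P(S=-6)=5311735/67108864, P(S=-4)=7726160/67108864, P(S=-2)=9657700/67108864, P(S=0)=10400600/67108864, P(S=2)=9657700/67108864, P(S=4)=7726160/67108864, P(S=6)=5311735/67108864, P(S=8)=3124550/67108864, P(S=10)=1562275/67108864, P(S=12)=657800/67108864, P(S=14)=230230/67108864, P(S=16)=65780/67108864, P(S=18)=14950/67108864, P(S=20)=2600/67108864, P(S=22)=325/67108864, P(S=24)=26/67108864, P(S=26)=1/67108864
E[|S_26|] = Σ_m |m|·P(S_26=m) = 270415600/67108864 = 16900975/4194304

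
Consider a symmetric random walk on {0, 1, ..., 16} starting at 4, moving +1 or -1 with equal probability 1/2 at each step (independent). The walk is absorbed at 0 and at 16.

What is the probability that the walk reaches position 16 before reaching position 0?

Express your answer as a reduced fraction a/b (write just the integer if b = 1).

Symmetric walk (p = 1/2): the harmonic-function argument gives P(hit 16 before 0 | start at 4) = a/N.
P = 4/16 = 1/4

Answer: 1/4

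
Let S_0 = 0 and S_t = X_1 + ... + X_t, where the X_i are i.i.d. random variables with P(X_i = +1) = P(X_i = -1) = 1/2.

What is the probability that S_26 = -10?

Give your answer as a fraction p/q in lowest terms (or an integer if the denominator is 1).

Answer: 1562275/67108864

Derivation:
To reach position -10 after 26 steps: need 8 steps of +1 and 18 of -1.
Favorable paths: C(26,8) = 1562275
Total paths: 2^26 = 67108864
P = 1562275/67108864 = 1562275/67108864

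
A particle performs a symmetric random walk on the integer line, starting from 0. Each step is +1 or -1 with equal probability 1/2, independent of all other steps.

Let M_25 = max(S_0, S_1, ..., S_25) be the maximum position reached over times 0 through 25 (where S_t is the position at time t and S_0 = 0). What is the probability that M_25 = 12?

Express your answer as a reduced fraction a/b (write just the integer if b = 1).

Let M_25 = max(S_0,...,S_25). Use the reflection principle: for j ≥ 1, #{paths with M_25 ≥ j} = #{S_25 ≥ j} + #{S_25 ≥ j+1}.
By reflection, #{M_25 ≥ 12} = #{S_25 ≥ 12} + #{S_25 ≥ 13} = 245506 + 245506 = 491012.
#{M_25 ≥ 13} = #{S_25 ≥ 13} + #{S_25 ≥ 14} = 245506 + 68406 = 313912.
#{M_25 = 12} = 491012 - 313912 = 177100.
P(M_25 = 12) = 177100/33554432 = 44275/8388608

Answer: 44275/8388608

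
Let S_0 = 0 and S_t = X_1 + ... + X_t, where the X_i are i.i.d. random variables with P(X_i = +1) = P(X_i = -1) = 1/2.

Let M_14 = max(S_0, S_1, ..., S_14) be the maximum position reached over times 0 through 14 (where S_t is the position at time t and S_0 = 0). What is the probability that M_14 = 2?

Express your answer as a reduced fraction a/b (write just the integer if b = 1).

Answer: 3003/16384

Derivation:
Let M_14 = max(S_0,...,S_14). Use the reflection principle: for j ≥ 1, #{paths with M_14 ≥ j} = #{S_14 ≥ j} + #{S_14 ≥ j+1}.
By reflection, #{M_14 ≥ 2} = #{S_14 ≥ 2} + #{S_14 ≥ 3} = 6476 + 3473 = 9949.
#{M_14 ≥ 3} = #{S_14 ≥ 3} + #{S_14 ≥ 4} = 3473 + 3473 = 6946.
#{M_14 = 2} = 9949 - 6946 = 3003.
P(M_14 = 2) = 3003/16384 = 3003/16384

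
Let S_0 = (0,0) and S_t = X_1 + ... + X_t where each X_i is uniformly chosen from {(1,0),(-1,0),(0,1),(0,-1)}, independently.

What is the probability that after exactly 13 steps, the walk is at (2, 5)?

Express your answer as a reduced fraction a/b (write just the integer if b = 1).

Answer: 184041/33554432

Derivation:
Let h be the number of horizontal steps (so 13-h are vertical). To end at (2,5) need (h+2)/2 right-steps and ((13-h)+5)/2 up-steps.
Sum over h with 2 ≤ h ≤ 8, h ≡ 0 (mod 2), 13-h ≡ 1 (mod 2):
h=2: C(13,2)·C(2,2)·C(11,8) = 78·1·165 = 12870
h=4: C(13,4)·C(4,3)·C(9,7) = 715·4·36 = 102960
h=6: C(13,6)·C(6,4)·C(7,6) = 1716·15·7 = 180180
h=8: C(13,8)·C(8,5)·C(5,5) = 1287·56·1 = 72072
Total favorable: 368082
Total paths: 4^13 = 67108864
P = 368082/67108864 = 184041/33554432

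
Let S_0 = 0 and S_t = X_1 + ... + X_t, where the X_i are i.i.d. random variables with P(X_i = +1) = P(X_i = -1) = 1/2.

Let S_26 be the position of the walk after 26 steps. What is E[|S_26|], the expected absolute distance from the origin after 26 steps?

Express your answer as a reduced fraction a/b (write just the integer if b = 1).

S_26 takes values m ≡ 0 (mod 2) with |m| ≤ 26; P(S_26=m) = C(26,(26+m)/2)/2^26.
Total paths: 2^26 = 67108864
Distribution: P(S=-26)=1/67108864, P(S=-24)=26/67108864, P(S=-22)=325/67108864, P(S=-20)=2600/67108864, P(S=-18)=14950/67108864, P(S=-16)=65780/67108864, P(S=-14)=230230/67108864, P(S=-12)=657800/67108864, P(S=-10)=1562275/67108864, P(S=-8)=3124550/67108864, P(S=-6)=5311735/67108864, P(S=-4)=7726160/67108864, P(S=-2)=9657700/67108864, P(S=0)=10400600/67108864, P(S=2)=9657700/67108864, P(S=4)=7726160/67108864, P(S=6)=5311735/67108864, P(S=8)=3124550/67108864, P(S=10)=1562275/67108864, P(S=12)=657800/67108864, P(S=14)=230230/67108864, P(S=16)=65780/67108864, P(S=18)=14950/67108864, P(S=20)=2600/67108864, P(S=22)=325/67108864, P(S=24)=26/67108864, P(S=26)=1/67108864
E[|S_26|] = Σ_m |m|·P(S_26=m) = 270415600/67108864 = 16900975/4194304

Answer: 16900975/4194304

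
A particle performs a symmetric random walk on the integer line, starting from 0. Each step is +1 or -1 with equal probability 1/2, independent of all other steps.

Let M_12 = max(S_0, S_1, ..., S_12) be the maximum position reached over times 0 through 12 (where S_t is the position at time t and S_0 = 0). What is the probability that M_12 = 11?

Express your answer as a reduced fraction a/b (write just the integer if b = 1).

Let M_12 = max(S_0,...,S_12). Use the reflection principle: for j ≥ 1, #{paths with M_12 ≥ j} = #{S_12 ≥ j} + #{S_12 ≥ j+1}.
By reflection, #{M_12 ≥ 11} = #{S_12 ≥ 11} + #{S_12 ≥ 12} = 1 + 1 = 2.
#{M_12 ≥ 12} = #{S_12 ≥ 12} + #{S_12 ≥ 13} = 1 + 0 = 1.
#{M_12 = 11} = 2 - 1 = 1.
P(M_12 = 11) = 1/4096 = 1/4096

Answer: 1/4096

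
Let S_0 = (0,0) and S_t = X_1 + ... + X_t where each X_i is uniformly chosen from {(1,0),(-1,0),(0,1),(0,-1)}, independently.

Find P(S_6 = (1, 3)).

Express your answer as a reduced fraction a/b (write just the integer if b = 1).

Answer: 45/2048

Derivation:
Let h be the number of horizontal steps (so 6-h are vertical). To end at (1,3) need (h+1)/2 right-steps and ((6-h)+3)/2 up-steps.
Sum over h with 1 ≤ h ≤ 3, h ≡ 1 (mod 2), 6-h ≡ 1 (mod 2):
h=1: C(6,1)·C(1,1)·C(5,4) = 6·1·5 = 30
h=3: C(6,3)·C(3,2)·C(3,3) = 20·3·1 = 60
Total favorable: 90
Total paths: 4^6 = 4096
P = 90/4096 = 45/2048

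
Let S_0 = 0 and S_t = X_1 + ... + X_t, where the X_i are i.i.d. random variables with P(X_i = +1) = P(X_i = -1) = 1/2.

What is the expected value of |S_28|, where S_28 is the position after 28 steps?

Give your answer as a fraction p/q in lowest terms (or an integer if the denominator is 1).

S_28 takes values m ≡ 0 (mod 2) with |m| ≤ 28; P(S_28=m) = C(28,(28+m)/2)/2^28.
Total paths: 2^28 = 268435456
Distribution: P(S=-28)=1/268435456, P(S=-26)=28/268435456, P(S=-24)=378/268435456, P(S=-22)=3276/268435456, P(S=-20)=20475/268435456, P(S=-18)=98280/268435456, P(S=-16)=376740/268435456, P(S=-14)=1184040/268435456, P(S=-12)=3108105/268435456, P(S=-10)=6906900/268435456, P(S=-8)=13123110/268435456, P(S=-6)=21474180/268435456, P(S=-4)=30421755/268435456, P(S=-2)=37442160/268435456, P(S=0)=40116600/268435456, P(S=2)=37442160/268435456, P(S=4)=30421755/268435456, P(S=6)=21474180/268435456, P(S=8)=13123110/268435456, P(S=10)=6906900/268435456, P(S=12)=3108105/268435456, P(S=14)=1184040/268435456, P(S=16)=376740/268435456, P(S=18)=98280/268435456, P(S=20)=20475/268435456, P(S=22)=3276/268435456, P(S=24)=378/268435456, P(S=26)=28/268435456, P(S=28)=1/268435456
E[|S_28|] = Σ_m |m|·P(S_28=m) = 1123264800/268435456 = 35102025/8388608

Answer: 35102025/8388608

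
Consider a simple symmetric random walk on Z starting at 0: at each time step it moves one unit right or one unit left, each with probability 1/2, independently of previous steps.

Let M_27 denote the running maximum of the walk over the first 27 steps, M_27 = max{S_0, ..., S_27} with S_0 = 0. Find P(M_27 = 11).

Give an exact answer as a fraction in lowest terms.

Let M_27 = max(S_0,...,S_27). Use the reflection principle: for j ≥ 1, #{paths with M_27 ≥ j} = #{S_27 ≥ j} + #{S_27 ≥ j+1}.
By reflection, #{M_27 ≥ 11} = #{S_27 ≥ 11} + #{S_27 ≥ 12} = 3505699 + 1285624 = 4791323.
#{M_27 ≥ 12} = #{S_27 ≥ 12} + #{S_27 ≥ 13} = 1285624 + 1285624 = 2571248.
#{M_27 = 11} = 4791323 - 2571248 = 2220075.
P(M_27 = 11) = 2220075/134217728 = 2220075/134217728

Answer: 2220075/134217728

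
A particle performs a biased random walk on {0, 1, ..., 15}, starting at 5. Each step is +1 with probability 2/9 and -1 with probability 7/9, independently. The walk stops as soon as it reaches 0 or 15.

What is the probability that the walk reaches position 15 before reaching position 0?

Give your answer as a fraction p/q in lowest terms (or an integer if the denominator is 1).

Answer: 1024/283014097

Derivation:
Biased walk: p = 2/9, q = 7/9, r = q/p = 7/2
Gambler's ruin: P(hit 15 before 0 | start at 5) = (1 - r^a)/(1 - r^N)
r^5 = 16807/32; r^15 = 4747561509943/32768
P = (1 - 16807/32) / (1 - 4747561509943/32768) = -16775/32 / -4747561477175/32768 = 1024/283014097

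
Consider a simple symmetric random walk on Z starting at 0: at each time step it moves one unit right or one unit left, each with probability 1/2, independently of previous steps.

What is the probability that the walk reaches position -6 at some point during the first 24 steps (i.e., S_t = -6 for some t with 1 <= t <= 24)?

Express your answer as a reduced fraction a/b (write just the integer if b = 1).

Count via complement. Let g(t,s) = #length-t paths at position s with S_1..S_t all ≠ -6.
g(t,s) = g(t-1,s-1) + g(t-1,s+1) for s ≠ -6; g(t,-6) = 0.
t=0: g(0,0)=1
t=1: g(1,-1)=1 g(1,1)=1
t=2: g(2,-2)=1 g(2,0)=2 g(2,2)=1
t=3: g(3,-3)=1 g(3,-1)=3 g(3,1)=3 g(3,3)=1
t=4: g(4,-4)=1 g(4,-2)=4 g(4,0)=6 g(4,2)=4 g(4,4)=1
t=5: g(5,-5)=1 g(5,-3)=5 g(5,-1)=10 g(5,1)=10 g(5,3)=5 g(5,5)=1
t=6: g(6,-4)=6 g(6,-2)=15 g(6,0)=20 g(6,2)=15 g(6,4)=6 g(6,6)=1
t=7: g(7,-5)=6 g(7,-3)=21 g(7,-1)=35 g(7,1)=35 g(7,3)=21 g(7,5)=7 g(7,7)=1
t=8: g(8,-4)=27 g(8,-2)=56 g(8,0)=70 g(8,2)=56 g(8,4)=28 g(8,6)=8 g(8,8)=1
t=9: g(9,-5)=27 g(9,-3)=83 g(9,-1)=126 g(9,1)=126 g(9,3)=84 g(9,5)=36 g(9,7)=9 g(9,9)=1
t=10: g(10,-4)=110 g(10,-2)=209 g(10,0)=252 g(10,2)=210 g(10,4)=120 g(10,6)=45 g(10,8)=10 g(10,10)=1
t=11: g(11,-5)=110 g(11,-3)=319 g(11,-1)=461 g(11,1)=462 g(11,3)=330 g(11,5)=165 g(11,7)=55 g(11,9)=11 g(11,11)=1
t=12: g(12,-4)=429 g(12,-2)=780 g(12,0)=923 g(12,2)=792 g(12,4)=495 g(12,6)=220 g(12,8)=66 g(12,10)=12 g(12,12)=1
t=13: g(13,-5)=429 g(13,-3)=1209 g(13,-1)=1703 g(13,1)=1715 g(13,3)=1287 g(13,5)=715 g(13,7)=286 g(13,9)=78 g(13,11)=13 g(13,13)=1
t=14: g(14,-4)=1638 g(14,-2)=2912 g(14,0)=3418 g(14,2)=3002 g(14,4)=2002 g(14,6)=1001 g(14,8)=364 g(14,10)=91 g(14,12)=14 g(14,14)=1
t=15: g(15,-5)=1638 g(15,-3)=4550 g(15,-1)=6330 g(15,1)=6420 g(15,3)=5004 g(15,5)=3003 g(15,7)=1365 g(15,9)=455 g(15,11)=105 g(15,13)=15 g(15,15)=1
t=16: g(16,-4)=6188 g(16,-2)=10880 g(16,0)=12750 g(16,2)=11424 g(16,4)=8007 g(16,6)=4368 g(16,8)=1820 g(16,10)=560 g(16,12)=120 g(16,14)=16 g(16,16)=1
t=17: g(17,-5)=6188 g(17,-3)=17068 g(17,-1)=23630 g(17,1)=24174 g(17,3)=19431 g(17,5)=12375 g(17,7)=6188 g(17,9)=2380 g(17,11)=680 g(17,13)=136 g(17,15)=17 g(17,17)=1
t=18: g(18,-4)=23256 g(18,-2)=40698 g(18,0)=47804 g(18,2)=43605 g(18,4)=31806 g(18,6)=18563 g(18,8)=8568 g(18,10)=3060 g(18,12)=816 g(18,14)=153 g(18,16)=18 g(18,18)=1
t=19: g(19,-5)=23256 g(19,-3)=63954 g(19,-1)=88502 g(19,1)=91409 g(19,3)=75411 g(19,5)=50369 g(19,7)=27131 g(19,9)=11628 g(19,11)=3876 g(19,13)=969 g(19,15)=171 g(19,17)=19 g(19,19)=1
t=20: g(20,-4)=87210 g(20,-2)=152456 g(20,0)=179911 g(20,2)=166820 g(20,4)=125780 g(20,6)=77500 g(20,8)=38759 g(20,10)=15504 g(20,12)=4845 g(20,14)=1140 g(20,16)=190 g(20,18)=20 g(20,20)=1
t=21: g(21,-5)=87210 g(21,-3)=239666 g(21,-1)=332367 g(21,1)=346731 g(21,3)=292600 g(21,5)=203280 g(21,7)=116259 g(21,9)=54263 g(21,11)=20349 g(21,13)=5985 g(21,15)=1330 g(21,17)=210 g(21,19)=21 g(21,21)=1
t=22: g(22,-4)=326876 g(22,-2)=572033 g(22,0)=679098 g(22,2)=639331 g(22,4)=495880 g(22,6)=319539 g(22,8)=170522 g(22,10)=74612 g(22,12)=26334 g(22,14)=7315 g(22,16)=1540 g(22,18)=231 g(22,20)=22 g(22,22)=1
t=23: g(23,-5)=326876 g(23,-3)=898909 g(23,-1)=1251131 g(23,1)=1318429 g(23,3)=1135211 g(23,5)=815419 g(23,7)=490061 g(23,9)=245134 g(23,11)=100946 g(23,13)=33649 g(23,15)=8855 g(23,17)=1771 g(23,19)=253 g(23,21)=23 g(23,23)=1
t=24: g(24,-4)=1225785 g(24,-2)=2150040 g(24,0)=2569560 g(24,2)=2453640 g(24,4)=1950630 g(24,6)=1305480 g(24,8)=735195 g(24,10)=346080 g(24,12)=134595 g(24,14)=42504 g(24,16)=10626 g(24,18)=2024 g(24,20)=276 g(24,22)=24 g(24,24)=1
Paths never hitting -6: Σ_s g(24,s) = 12926460
Paths hitting -6: 2^24 - 12926460 = 3850756
P = 3850756/16777216 = 962689/4194304

Answer: 962689/4194304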